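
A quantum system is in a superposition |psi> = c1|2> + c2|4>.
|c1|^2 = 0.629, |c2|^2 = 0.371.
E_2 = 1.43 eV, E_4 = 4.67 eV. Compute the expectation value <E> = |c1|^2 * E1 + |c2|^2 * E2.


<E> = |c1|^2 * E1 + |c2|^2 * E2
= 0.629 * 1.43 + 0.371 * 4.67
= 0.8995 + 1.7326
= 2.632 eV

2.632


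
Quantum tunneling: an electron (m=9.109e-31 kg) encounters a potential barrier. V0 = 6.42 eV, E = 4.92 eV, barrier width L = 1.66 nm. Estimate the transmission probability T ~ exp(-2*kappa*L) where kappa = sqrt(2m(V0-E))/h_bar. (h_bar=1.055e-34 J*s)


V0 - E = 1.5 eV = 2.4030e-19 J
kappa = sqrt(2 * m * (V0-E)) / h_bar
= sqrt(2 * 9.109e-31 * 2.4030e-19) / 1.055e-34
= 6.2715e+09 /m
2*kappa*L = 2 * 6.2715e+09 * 1.66e-9
= 20.8215
T = exp(-20.8215) = 9.063999e-10

9.063999e-10


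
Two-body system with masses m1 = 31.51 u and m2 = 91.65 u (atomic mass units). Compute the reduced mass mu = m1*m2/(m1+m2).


mu = m1 * m2 / (m1 + m2)
= 31.51 * 91.65 / (31.51 + 91.65)
= 2887.8915 / 123.16
= 23.4483 u

23.4483


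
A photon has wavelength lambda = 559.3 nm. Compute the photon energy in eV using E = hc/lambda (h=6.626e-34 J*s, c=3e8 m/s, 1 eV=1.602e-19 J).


E = hc / lambda
= (6.626e-34)(3e8) / (559.3e-9)
= 1.9878e-25 / 5.5930e-07
= 3.5541e-19 J
Converting to eV: 3.5541e-19 / 1.602e-19
= 2.2185 eV

2.2185


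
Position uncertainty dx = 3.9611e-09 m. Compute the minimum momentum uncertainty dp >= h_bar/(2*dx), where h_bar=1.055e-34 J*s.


dp = h_bar / (2 * dx)
= 1.055e-34 / (2 * 3.9611e-09)
= 1.055e-34 / 7.9222e-09
= 1.3317e-26 kg*m/s

1.3317e-26


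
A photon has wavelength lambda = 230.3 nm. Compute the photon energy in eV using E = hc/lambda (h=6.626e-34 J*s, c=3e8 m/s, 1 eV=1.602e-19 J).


E = hc / lambda
= (6.626e-34)(3e8) / (230.3e-9)
= 1.9878e-25 / 2.3030e-07
= 8.6314e-19 J
Converting to eV: 8.6314e-19 / 1.602e-19
= 5.3879 eV

5.3879


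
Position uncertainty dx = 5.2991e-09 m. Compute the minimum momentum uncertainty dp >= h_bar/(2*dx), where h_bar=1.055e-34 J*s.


dp = h_bar / (2 * dx)
= 1.055e-34 / (2 * 5.2991e-09)
= 1.055e-34 / 1.0598e-08
= 9.9545e-27 kg*m/s

9.9545e-27


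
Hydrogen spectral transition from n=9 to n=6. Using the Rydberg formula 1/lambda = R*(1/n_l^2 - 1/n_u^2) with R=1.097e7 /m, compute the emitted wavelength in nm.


1/lambda = R * (1/n_l^2 - 1/n_u^2)
= 1.097e7 * (1/6^2 - 1/9^2)
= 1.097e7 * (0.027778 - 0.012346)
= 1.097e7 * 0.015432
= 1.6929e+05 /m
lambda = 1 / 1.6929e+05 = 5907.0191 nm

5907.0191


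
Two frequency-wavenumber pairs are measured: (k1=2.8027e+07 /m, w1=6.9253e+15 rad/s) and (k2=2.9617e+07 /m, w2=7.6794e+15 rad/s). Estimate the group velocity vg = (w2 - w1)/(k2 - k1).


vg = (w2 - w1) / (k2 - k1)
= (7.6794e+15 - 6.9253e+15) / (2.9617e+07 - 2.8027e+07)
= 7.5410e+14 / 1.5900e+06
= 4.7428e+08 m/s

4.7428e+08


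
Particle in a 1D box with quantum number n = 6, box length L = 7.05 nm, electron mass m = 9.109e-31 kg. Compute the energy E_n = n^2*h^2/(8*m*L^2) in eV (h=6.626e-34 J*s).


E = n^2 * h^2 / (8 * m * L^2)
= 6^2 * (6.626e-34)^2 / (8 * 9.109e-31 * (7.05e-9)^2)
= 36 * 4.3904e-67 / (8 * 9.109e-31 * 4.9703e-17)
= 4.3638e-20 J
= 0.2724 eV

0.2724


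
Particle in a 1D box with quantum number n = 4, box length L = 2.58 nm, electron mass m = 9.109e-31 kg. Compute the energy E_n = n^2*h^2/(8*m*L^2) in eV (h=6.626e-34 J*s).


E = n^2 * h^2 / (8 * m * L^2)
= 4^2 * (6.626e-34)^2 / (8 * 9.109e-31 * (2.58e-9)^2)
= 16 * 4.3904e-67 / (8 * 9.109e-31 * 6.6564e-18)
= 1.4482e-19 J
= 0.904 eV

0.904


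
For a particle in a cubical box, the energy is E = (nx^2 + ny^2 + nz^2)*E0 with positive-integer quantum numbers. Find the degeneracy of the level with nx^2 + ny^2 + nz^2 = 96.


Enumerate all (nx, ny, nz) with nx^2 + ny^2 + nz^2 = 96:
(4,4,8)
(4,8,4)
(8,4,4)
Total degeneracy = 3

3


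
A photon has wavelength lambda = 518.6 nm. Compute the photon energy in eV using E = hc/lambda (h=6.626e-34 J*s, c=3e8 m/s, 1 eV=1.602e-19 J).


E = hc / lambda
= (6.626e-34)(3e8) / (518.6e-9)
= 1.9878e-25 / 5.1860e-07
= 3.8330e-19 J
Converting to eV: 3.8330e-19 / 1.602e-19
= 2.3926 eV

2.3926


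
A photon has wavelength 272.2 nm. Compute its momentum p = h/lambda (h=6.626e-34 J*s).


p = h / lambda
= 6.626e-34 / (272.2e-9)
= 6.626e-34 / 2.7220e-07
= 2.4342e-27 kg*m/s

2.4342e-27


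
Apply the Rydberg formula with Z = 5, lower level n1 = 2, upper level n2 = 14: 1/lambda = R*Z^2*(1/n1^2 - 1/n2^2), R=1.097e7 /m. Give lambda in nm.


1/lambda = R * Z^2 * (1/n1^2 - 1/n2^2)
= 1.097e7 * 5^2 * (1/2^2 - 1/14^2)
= 1.097e7 * 25 * (0.25 - 0.005102)
= 6.7163e+07 /m
lambda = 1 / 6.7163e+07
= 14.8891 nm

14.8891


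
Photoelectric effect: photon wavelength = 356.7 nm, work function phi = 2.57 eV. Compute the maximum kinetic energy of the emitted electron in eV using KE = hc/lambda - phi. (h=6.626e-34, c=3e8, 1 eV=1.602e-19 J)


E_photon = hc / lambda
= (6.626e-34)(3e8) / (356.7e-9)
= 5.5728e-19 J
= 3.4786 eV
KE = E_photon - phi
= 3.4786 - 2.57
= 0.9086 eV

0.9086


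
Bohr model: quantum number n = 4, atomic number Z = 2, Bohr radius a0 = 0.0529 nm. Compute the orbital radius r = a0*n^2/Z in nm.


r = a0 * n^2 / Z
= 0.0529 * 4^2 / 2
= 0.0529 * 16 / 2
= 0.4232 nm

0.4232


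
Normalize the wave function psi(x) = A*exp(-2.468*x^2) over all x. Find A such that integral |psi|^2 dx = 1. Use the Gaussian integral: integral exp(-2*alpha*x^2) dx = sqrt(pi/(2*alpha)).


integral |psi|^2 dx = A^2 * sqrt(pi/(2*alpha)) = 1
A^2 = sqrt(2*alpha/pi)
= sqrt(2 * 2.468 / pi)
= 1.253466
A = sqrt(1.253466)
= 1.1196

1.1196


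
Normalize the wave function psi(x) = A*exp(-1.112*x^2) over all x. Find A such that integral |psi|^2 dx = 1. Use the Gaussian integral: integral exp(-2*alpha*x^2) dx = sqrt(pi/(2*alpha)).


integral |psi|^2 dx = A^2 * sqrt(pi/(2*alpha)) = 1
A^2 = sqrt(2*alpha/pi)
= sqrt(2 * 1.112 / pi)
= 0.841381
A = sqrt(0.841381)
= 0.9173

0.9173


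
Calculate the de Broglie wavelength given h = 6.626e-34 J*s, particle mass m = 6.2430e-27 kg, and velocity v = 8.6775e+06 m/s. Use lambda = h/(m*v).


lambda = h / (m * v)
= 6.626e-34 / (6.2430e-27 * 8.6775e+06)
= 6.626e-34 / 5.4174e-20
= 1.2231e-14 m

1.2231e-14


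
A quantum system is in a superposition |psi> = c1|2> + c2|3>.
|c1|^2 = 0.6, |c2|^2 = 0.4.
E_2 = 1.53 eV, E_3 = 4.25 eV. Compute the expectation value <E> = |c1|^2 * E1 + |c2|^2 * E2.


<E> = |c1|^2 * E1 + |c2|^2 * E2
= 0.6 * 1.53 + 0.4 * 4.25
= 0.918 + 1.7
= 2.618 eV

2.618


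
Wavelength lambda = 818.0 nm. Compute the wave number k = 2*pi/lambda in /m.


k = 2 * pi / lambda
= 6.2832 / (818.0e-9)
= 6.2832 / 8.1800e-07
= 7.6812e+06 /m

7.6812e+06


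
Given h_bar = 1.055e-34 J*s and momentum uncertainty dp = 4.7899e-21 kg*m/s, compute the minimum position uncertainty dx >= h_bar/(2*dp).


dx = h_bar / (2 * dp)
= 1.055e-34 / (2 * 4.7899e-21)
= 1.055e-34 / 9.5798e-21
= 1.1013e-14 m

1.1013e-14


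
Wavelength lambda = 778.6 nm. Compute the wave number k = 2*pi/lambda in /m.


k = 2 * pi / lambda
= 6.2832 / (778.6e-9)
= 6.2832 / 7.7860e-07
= 8.0699e+06 /m

8.0699e+06


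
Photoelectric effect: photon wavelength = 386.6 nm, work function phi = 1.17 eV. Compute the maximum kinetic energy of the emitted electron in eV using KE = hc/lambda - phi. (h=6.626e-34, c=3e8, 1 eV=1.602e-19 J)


E_photon = hc / lambda
= (6.626e-34)(3e8) / (386.6e-9)
= 5.1417e-19 J
= 3.2096 eV
KE = E_photon - phi
= 3.2096 - 1.17
= 2.0396 eV

2.0396


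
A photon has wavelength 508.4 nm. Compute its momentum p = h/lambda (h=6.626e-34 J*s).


p = h / lambda
= 6.626e-34 / (508.4e-9)
= 6.626e-34 / 5.0840e-07
= 1.3033e-27 kg*m/s

1.3033e-27


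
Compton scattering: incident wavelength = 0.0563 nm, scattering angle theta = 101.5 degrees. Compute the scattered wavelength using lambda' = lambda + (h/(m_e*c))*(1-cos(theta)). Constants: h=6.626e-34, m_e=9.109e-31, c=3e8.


Compton wavelength: h/(m_e*c) = 2.4247e-12 m
d_lambda = 2.4247e-12 * (1 - cos(101.5 deg))
= 2.4247e-12 * 1.199368
= 2.9081e-12 m = 0.002908 nm
lambda' = 0.0563 + 0.002908
= 0.059208 nm

0.059208


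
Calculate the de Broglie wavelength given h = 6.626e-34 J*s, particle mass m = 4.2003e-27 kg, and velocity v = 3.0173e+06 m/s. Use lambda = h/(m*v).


lambda = h / (m * v)
= 6.626e-34 / (4.2003e-27 * 3.0173e+06)
= 6.626e-34 / 1.2674e-20
= 5.2282e-14 m

5.2282e-14


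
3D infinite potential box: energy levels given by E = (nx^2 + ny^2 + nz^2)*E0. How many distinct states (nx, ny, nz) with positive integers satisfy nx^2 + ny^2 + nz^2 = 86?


Enumerate all (nx, ny, nz) with nx^2 + ny^2 + nz^2 = 86:
(1,2,9)
(1,6,7)
(1,7,6)
(1,9,2)
(2,1,9)
(2,9,1)
(5,5,6)
(5,6,5)
(6,1,7)
(6,5,5)
(6,7,1)
(7,1,6)
(7,6,1)
(9,1,2)
(9,2,1)
Total degeneracy = 15

15


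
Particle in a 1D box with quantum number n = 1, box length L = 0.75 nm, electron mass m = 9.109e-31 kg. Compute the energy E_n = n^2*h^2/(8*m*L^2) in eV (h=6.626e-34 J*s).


E = n^2 * h^2 / (8 * m * L^2)
= 1^2 * (6.626e-34)^2 / (8 * 9.109e-31 * (0.75e-9)^2)
= 1 * 4.3904e-67 / (8 * 9.109e-31 * 5.6250e-19)
= 1.0711e-19 J
= 0.6686 eV

0.6686


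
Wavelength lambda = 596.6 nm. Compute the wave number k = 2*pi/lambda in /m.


k = 2 * pi / lambda
= 6.2832 / (596.6e-9)
= 6.2832 / 5.9660e-07
= 1.0532e+07 /m

1.0532e+07


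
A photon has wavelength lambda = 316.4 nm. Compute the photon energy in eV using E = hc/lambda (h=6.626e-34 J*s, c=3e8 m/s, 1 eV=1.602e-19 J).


E = hc / lambda
= (6.626e-34)(3e8) / (316.4e-9)
= 1.9878e-25 / 3.1640e-07
= 6.2826e-19 J
Converting to eV: 6.2826e-19 / 1.602e-19
= 3.9217 eV

3.9217


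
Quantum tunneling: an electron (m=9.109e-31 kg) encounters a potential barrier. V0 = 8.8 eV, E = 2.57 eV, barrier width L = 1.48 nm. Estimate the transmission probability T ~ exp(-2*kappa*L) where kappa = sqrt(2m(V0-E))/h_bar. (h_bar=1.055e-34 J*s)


V0 - E = 6.23 eV = 9.9805e-19 J
kappa = sqrt(2 * m * (V0-E)) / h_bar
= sqrt(2 * 9.109e-31 * 9.9805e-19) / 1.055e-34
= 1.2781e+10 /m
2*kappa*L = 2 * 1.2781e+10 * 1.48e-9
= 37.8325
T = exp(-37.8325) = 3.711591e-17

3.711591e-17


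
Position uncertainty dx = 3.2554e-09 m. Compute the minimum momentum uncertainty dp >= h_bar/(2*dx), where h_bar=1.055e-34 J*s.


dp = h_bar / (2 * dx)
= 1.055e-34 / (2 * 3.2554e-09)
= 1.055e-34 / 6.5108e-09
= 1.6204e-26 kg*m/s

1.6204e-26


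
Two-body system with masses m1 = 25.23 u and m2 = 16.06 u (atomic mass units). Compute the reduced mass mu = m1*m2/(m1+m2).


mu = m1 * m2 / (m1 + m2)
= 25.23 * 16.06 / (25.23 + 16.06)
= 405.1938 / 41.29
= 9.8134 u

9.8134


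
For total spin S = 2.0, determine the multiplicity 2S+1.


Spin multiplicity = 2S + 1
= 2 * 2.0 + 1
= 4.0 + 1
= 5

5


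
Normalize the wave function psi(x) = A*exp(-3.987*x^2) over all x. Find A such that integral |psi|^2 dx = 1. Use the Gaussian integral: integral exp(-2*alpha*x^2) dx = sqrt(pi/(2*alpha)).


integral |psi|^2 dx = A^2 * sqrt(pi/(2*alpha)) = 1
A^2 = sqrt(2*alpha/pi)
= sqrt(2 * 3.987 / pi)
= 1.593174
A = sqrt(1.593174)
= 1.2622

1.2622


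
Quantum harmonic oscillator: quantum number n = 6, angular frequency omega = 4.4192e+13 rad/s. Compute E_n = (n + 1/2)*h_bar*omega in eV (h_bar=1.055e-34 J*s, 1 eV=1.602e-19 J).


E = (n + 1/2) * h_bar * omega
= (6 + 0.5) * 1.055e-34 * 4.4192e+13
= 6.5 * 4.6623e-21
= 3.0305e-20 J
= 0.1892 eV

0.1892


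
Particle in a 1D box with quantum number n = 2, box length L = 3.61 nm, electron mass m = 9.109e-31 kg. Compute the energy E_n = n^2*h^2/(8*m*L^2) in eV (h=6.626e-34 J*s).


E = n^2 * h^2 / (8 * m * L^2)
= 2^2 * (6.626e-34)^2 / (8 * 9.109e-31 * (3.61e-9)^2)
= 4 * 4.3904e-67 / (8 * 9.109e-31 * 1.3032e-17)
= 1.8492e-20 J
= 0.1154 eV

0.1154


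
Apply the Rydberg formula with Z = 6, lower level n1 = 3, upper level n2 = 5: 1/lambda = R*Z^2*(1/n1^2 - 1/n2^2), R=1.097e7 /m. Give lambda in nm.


1/lambda = R * Z^2 * (1/n1^2 - 1/n2^2)
= 1.097e7 * 6^2 * (1/3^2 - 1/5^2)
= 1.097e7 * 36 * (0.111111 - 0.04)
= 2.8083e+07 /m
lambda = 1 / 2.8083e+07
= 35.6085 nm

35.6085


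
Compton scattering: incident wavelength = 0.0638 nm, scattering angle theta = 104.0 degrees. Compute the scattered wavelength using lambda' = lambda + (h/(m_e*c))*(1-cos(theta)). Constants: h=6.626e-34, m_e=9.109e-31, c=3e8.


Compton wavelength: h/(m_e*c) = 2.4247e-12 m
d_lambda = 2.4247e-12 * (1 - cos(104.0 deg))
= 2.4247e-12 * 1.241922
= 3.0113e-12 m = 0.003011 nm
lambda' = 0.0638 + 0.003011
= 0.066811 nm

0.066811


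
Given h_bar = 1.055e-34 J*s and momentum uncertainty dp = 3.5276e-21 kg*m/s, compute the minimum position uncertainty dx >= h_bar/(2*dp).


dx = h_bar / (2 * dp)
= 1.055e-34 / (2 * 3.5276e-21)
= 1.055e-34 / 7.0552e-21
= 1.4954e-14 m

1.4954e-14


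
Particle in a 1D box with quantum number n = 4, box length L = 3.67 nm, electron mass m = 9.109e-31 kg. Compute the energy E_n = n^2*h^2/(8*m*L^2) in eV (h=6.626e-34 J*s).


E = n^2 * h^2 / (8 * m * L^2)
= 4^2 * (6.626e-34)^2 / (8 * 9.109e-31 * (3.67e-9)^2)
= 16 * 4.3904e-67 / (8 * 9.109e-31 * 1.3469e-17)
= 7.1570e-20 J
= 0.4468 eV

0.4468


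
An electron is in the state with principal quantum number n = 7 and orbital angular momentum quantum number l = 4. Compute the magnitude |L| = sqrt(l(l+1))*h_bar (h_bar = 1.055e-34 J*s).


L = sqrt(l*(l+1)) * h_bar
= sqrt(4 * 5) * 1.055e-34
= sqrt(20) * 1.055e-34
= 4.4721 * 1.055e-34
= 4.7181e-34 J*s

4.7181e-34


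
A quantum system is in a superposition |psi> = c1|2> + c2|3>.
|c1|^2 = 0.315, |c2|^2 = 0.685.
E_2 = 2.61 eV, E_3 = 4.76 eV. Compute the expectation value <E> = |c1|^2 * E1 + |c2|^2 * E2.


<E> = |c1|^2 * E1 + |c2|^2 * E2
= 0.315 * 2.61 + 0.685 * 4.76
= 0.8221 + 3.2606
= 4.0827 eV

4.0827


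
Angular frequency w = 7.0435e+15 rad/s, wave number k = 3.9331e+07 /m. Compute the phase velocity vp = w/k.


vp = w / k
= 7.0435e+15 / 3.9331e+07
= 1.7908e+08 m/s

1.7908e+08


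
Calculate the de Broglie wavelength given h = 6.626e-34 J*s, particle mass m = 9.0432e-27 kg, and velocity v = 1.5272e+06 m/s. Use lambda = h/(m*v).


lambda = h / (m * v)
= 6.626e-34 / (9.0432e-27 * 1.5272e+06)
= 6.626e-34 / 1.3811e-20
= 4.7977e-14 m

4.7977e-14


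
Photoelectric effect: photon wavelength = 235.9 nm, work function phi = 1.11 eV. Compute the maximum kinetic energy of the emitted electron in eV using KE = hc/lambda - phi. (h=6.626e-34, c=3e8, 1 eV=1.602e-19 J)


E_photon = hc / lambda
= (6.626e-34)(3e8) / (235.9e-9)
= 8.4265e-19 J
= 5.26 eV
KE = E_photon - phi
= 5.26 - 1.11
= 4.15 eV

4.15


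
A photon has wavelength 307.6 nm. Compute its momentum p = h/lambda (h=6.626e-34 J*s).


p = h / lambda
= 6.626e-34 / (307.6e-9)
= 6.626e-34 / 3.0760e-07
= 2.1541e-27 kg*m/s

2.1541e-27


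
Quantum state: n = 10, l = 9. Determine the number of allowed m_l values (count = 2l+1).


m_l ranges from -l to +l in integer steps
So m_l goes from -9 to +9
Count = 2l + 1 = 2*9 + 1
= 19

19


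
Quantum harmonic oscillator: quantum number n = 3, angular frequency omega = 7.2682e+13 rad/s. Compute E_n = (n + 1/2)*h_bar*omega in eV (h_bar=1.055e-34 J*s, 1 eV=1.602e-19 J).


E = (n + 1/2) * h_bar * omega
= (3 + 0.5) * 1.055e-34 * 7.2682e+13
= 3.5 * 7.6680e-21
= 2.6838e-20 J
= 0.1675 eV

0.1675


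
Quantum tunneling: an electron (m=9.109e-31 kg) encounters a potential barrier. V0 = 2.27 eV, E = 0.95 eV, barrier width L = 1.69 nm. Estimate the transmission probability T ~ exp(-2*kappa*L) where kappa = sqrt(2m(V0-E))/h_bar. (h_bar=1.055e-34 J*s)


V0 - E = 1.32 eV = 2.1146e-19 J
kappa = sqrt(2 * m * (V0-E)) / h_bar
= sqrt(2 * 9.109e-31 * 2.1146e-19) / 1.055e-34
= 5.8832e+09 /m
2*kappa*L = 2 * 5.8832e+09 * 1.69e-9
= 19.8853
T = exp(-19.8853) = 2.311590e-09

2.311590e-09


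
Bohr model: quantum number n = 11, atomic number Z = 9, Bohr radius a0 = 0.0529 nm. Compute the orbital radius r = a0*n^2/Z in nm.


r = a0 * n^2 / Z
= 0.0529 * 11^2 / 9
= 0.0529 * 121 / 9
= 0.7112 nm

0.7112


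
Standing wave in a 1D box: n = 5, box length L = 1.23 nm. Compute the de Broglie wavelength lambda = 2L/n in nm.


lambda = 2L / n
= 2 * 1.23 / 5
= 2.46 / 5
= 0.492 nm

0.492


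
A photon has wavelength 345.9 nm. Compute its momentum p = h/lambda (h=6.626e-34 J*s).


p = h / lambda
= 6.626e-34 / (345.9e-9)
= 6.626e-34 / 3.4590e-07
= 1.9156e-27 kg*m/s

1.9156e-27


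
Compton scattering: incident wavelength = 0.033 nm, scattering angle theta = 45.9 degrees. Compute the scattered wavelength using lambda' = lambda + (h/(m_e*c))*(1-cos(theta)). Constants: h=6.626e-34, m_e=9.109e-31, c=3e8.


Compton wavelength: h/(m_e*c) = 2.4247e-12 m
d_lambda = 2.4247e-12 * (1 - cos(45.9 deg))
= 2.4247e-12 * 0.304087
= 7.3732e-13 m = 0.000737 nm
lambda' = 0.033 + 0.000737
= 0.033737 nm

0.033737


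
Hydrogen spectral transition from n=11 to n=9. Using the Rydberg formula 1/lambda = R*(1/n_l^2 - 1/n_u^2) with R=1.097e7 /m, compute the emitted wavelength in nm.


1/lambda = R * (1/n_l^2 - 1/n_u^2)
= 1.097e7 * (1/9^2 - 1/11^2)
= 1.097e7 * (0.012346 - 0.008264)
= 1.097e7 * 0.004081
= 4.4771e+04 /m
lambda = 1 / 4.4771e+04 = 22335.9161 nm

22335.9161


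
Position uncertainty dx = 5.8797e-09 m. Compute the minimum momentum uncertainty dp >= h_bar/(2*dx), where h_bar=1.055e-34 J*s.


dp = h_bar / (2 * dx)
= 1.055e-34 / (2 * 5.8797e-09)
= 1.055e-34 / 1.1759e-08
= 8.9715e-27 kg*m/s

8.9715e-27


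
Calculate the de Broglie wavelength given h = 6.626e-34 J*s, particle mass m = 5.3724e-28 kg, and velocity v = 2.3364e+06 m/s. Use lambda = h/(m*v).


lambda = h / (m * v)
= 6.626e-34 / (5.3724e-28 * 2.3364e+06)
= 6.626e-34 / 1.2552e-21
= 5.2788e-13 m

5.2788e-13


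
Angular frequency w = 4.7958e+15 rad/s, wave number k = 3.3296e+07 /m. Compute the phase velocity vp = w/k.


vp = w / k
= 4.7958e+15 / 3.3296e+07
= 1.4404e+08 m/s

1.4404e+08


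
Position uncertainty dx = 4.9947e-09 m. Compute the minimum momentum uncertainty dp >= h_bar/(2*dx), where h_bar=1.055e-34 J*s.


dp = h_bar / (2 * dx)
= 1.055e-34 / (2 * 4.9947e-09)
= 1.055e-34 / 9.9894e-09
= 1.0561e-26 kg*m/s

1.0561e-26


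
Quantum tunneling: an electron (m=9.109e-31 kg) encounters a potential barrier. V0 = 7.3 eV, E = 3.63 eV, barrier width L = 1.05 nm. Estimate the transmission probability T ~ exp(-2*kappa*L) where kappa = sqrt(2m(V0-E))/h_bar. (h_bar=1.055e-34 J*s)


V0 - E = 3.67 eV = 5.8793e-19 J
kappa = sqrt(2 * m * (V0-E)) / h_bar
= sqrt(2 * 9.109e-31 * 5.8793e-19) / 1.055e-34
= 9.8098e+09 /m
2*kappa*L = 2 * 9.8098e+09 * 1.05e-9
= 20.6007
T = exp(-20.6007) = 1.130421e-09

1.130421e-09


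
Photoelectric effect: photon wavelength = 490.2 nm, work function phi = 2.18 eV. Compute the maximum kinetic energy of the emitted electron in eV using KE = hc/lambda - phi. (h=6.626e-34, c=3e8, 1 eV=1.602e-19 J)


E_photon = hc / lambda
= (6.626e-34)(3e8) / (490.2e-9)
= 4.0551e-19 J
= 2.5313 eV
KE = E_photon - phi
= 2.5313 - 2.18
= 0.3513 eV

0.3513


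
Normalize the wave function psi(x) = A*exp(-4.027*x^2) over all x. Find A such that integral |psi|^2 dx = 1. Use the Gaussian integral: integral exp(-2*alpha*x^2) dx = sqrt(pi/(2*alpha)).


integral |psi|^2 dx = A^2 * sqrt(pi/(2*alpha)) = 1
A^2 = sqrt(2*alpha/pi)
= sqrt(2 * 4.027 / pi)
= 1.601146
A = sqrt(1.601146)
= 1.2654

1.2654


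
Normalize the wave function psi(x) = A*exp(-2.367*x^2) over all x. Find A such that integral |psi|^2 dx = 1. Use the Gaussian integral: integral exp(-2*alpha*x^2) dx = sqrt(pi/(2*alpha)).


integral |psi|^2 dx = A^2 * sqrt(pi/(2*alpha)) = 1
A^2 = sqrt(2*alpha/pi)
= sqrt(2 * 2.367 / pi)
= 1.22755
A = sqrt(1.22755)
= 1.1079

1.1079


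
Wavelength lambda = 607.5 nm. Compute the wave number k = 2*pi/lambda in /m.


k = 2 * pi / lambda
= 6.2832 / (607.5e-9)
= 6.2832 / 6.0750e-07
= 1.0343e+07 /m

1.0343e+07


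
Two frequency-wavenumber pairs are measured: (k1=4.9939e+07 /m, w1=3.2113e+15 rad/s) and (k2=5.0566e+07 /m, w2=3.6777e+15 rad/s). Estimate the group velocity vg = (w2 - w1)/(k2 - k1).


vg = (w2 - w1) / (k2 - k1)
= (3.6777e+15 - 3.2113e+15) / (5.0566e+07 - 4.9939e+07)
= 4.6640e+14 / 6.2700e+05
= 7.4386e+08 m/s

7.4386e+08


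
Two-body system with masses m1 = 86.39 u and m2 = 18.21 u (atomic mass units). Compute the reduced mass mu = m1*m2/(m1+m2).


mu = m1 * m2 / (m1 + m2)
= 86.39 * 18.21 / (86.39 + 18.21)
= 1573.1619 / 104.6
= 15.0398 u

15.0398


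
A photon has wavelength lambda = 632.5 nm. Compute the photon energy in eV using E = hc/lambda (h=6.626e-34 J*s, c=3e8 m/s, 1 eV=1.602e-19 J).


E = hc / lambda
= (6.626e-34)(3e8) / (632.5e-9)
= 1.9878e-25 / 6.3250e-07
= 3.1428e-19 J
Converting to eV: 3.1428e-19 / 1.602e-19
= 1.9618 eV

1.9618


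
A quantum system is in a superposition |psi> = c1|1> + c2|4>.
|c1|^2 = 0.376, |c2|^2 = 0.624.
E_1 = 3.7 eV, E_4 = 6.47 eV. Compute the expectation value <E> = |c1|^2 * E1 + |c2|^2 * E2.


<E> = |c1|^2 * E1 + |c2|^2 * E2
= 0.376 * 3.7 + 0.624 * 6.47
= 1.3912 + 4.0373
= 5.4285 eV

5.4285


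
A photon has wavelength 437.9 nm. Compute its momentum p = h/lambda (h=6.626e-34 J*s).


p = h / lambda
= 6.626e-34 / (437.9e-9)
= 6.626e-34 / 4.3790e-07
= 1.5131e-27 kg*m/s

1.5131e-27


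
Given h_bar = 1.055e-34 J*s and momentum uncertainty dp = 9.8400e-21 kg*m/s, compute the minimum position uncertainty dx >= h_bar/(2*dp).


dx = h_bar / (2 * dp)
= 1.055e-34 / (2 * 9.8400e-21)
= 1.055e-34 / 1.9680e-20
= 5.3608e-15 m

5.3608e-15


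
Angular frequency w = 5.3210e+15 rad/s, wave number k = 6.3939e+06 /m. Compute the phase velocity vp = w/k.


vp = w / k
= 5.3210e+15 / 6.3939e+06
= 8.3220e+08 m/s

8.3220e+08


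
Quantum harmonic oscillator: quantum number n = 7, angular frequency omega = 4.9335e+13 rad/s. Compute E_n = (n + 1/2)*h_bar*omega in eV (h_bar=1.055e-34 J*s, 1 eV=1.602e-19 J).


E = (n + 1/2) * h_bar * omega
= (7 + 0.5) * 1.055e-34 * 4.9335e+13
= 7.5 * 5.2048e-21
= 3.9036e-20 J
= 0.2437 eV

0.2437


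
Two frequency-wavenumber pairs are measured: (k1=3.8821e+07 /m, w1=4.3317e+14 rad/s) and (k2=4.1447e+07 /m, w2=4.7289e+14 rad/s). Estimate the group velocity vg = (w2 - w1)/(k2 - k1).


vg = (w2 - w1) / (k2 - k1)
= (4.7289e+14 - 4.3317e+14) / (4.1447e+07 - 3.8821e+07)
= 3.9720e+13 / 2.6260e+06
= 1.5126e+07 m/s

1.5126e+07


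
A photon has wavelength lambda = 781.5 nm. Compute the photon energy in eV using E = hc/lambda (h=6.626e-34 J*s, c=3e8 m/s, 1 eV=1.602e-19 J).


E = hc / lambda
= (6.626e-34)(3e8) / (781.5e-9)
= 1.9878e-25 / 7.8150e-07
= 2.5436e-19 J
Converting to eV: 2.5436e-19 / 1.602e-19
= 1.5877 eV

1.5877


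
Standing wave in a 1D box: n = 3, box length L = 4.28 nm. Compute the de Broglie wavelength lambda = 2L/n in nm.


lambda = 2L / n
= 2 * 4.28 / 3
= 8.56 / 3
= 2.8533 nm

2.8533


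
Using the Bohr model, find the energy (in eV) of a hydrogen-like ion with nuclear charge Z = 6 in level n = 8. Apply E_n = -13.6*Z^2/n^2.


E_n = -13.6 * Z^2 / n^2
= -13.6 * 6^2 / 8^2
= -13.6 * 36 / 64
= -7.65 eV

-7.65


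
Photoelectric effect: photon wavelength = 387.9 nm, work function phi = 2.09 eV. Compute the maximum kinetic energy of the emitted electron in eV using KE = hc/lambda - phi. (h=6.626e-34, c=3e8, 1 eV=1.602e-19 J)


E_photon = hc / lambda
= (6.626e-34)(3e8) / (387.9e-9)
= 5.1245e-19 J
= 3.1988 eV
KE = E_photon - phi
= 3.1988 - 2.09
= 1.1088 eV

1.1088


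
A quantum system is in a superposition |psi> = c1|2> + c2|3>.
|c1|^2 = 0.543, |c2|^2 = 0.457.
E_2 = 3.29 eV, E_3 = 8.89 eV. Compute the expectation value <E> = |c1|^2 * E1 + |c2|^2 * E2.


<E> = |c1|^2 * E1 + |c2|^2 * E2
= 0.543 * 3.29 + 0.457 * 8.89
= 1.7865 + 4.0627
= 5.8492 eV

5.8492


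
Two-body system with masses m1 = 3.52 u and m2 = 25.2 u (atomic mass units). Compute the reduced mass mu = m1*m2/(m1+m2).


mu = m1 * m2 / (m1 + m2)
= 3.52 * 25.2 / (3.52 + 25.2)
= 88.704 / 28.72
= 3.0886 u

3.0886


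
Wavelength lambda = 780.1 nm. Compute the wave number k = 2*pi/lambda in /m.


k = 2 * pi / lambda
= 6.2832 / (780.1e-9)
= 6.2832 / 7.8010e-07
= 8.0543e+06 /m

8.0543e+06


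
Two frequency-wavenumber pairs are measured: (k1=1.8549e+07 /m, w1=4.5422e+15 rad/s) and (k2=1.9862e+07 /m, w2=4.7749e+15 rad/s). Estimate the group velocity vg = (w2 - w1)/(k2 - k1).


vg = (w2 - w1) / (k2 - k1)
= (4.7749e+15 - 4.5422e+15) / (1.9862e+07 - 1.8549e+07)
= 2.3270e+14 / 1.3130e+06
= 1.7723e+08 m/s

1.7723e+08


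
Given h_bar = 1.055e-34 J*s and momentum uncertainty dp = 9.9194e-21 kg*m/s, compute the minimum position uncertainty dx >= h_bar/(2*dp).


dx = h_bar / (2 * dp)
= 1.055e-34 / (2 * 9.9194e-21)
= 1.055e-34 / 1.9839e-20
= 5.3179e-15 m

5.3179e-15


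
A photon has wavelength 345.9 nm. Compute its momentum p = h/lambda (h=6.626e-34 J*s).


p = h / lambda
= 6.626e-34 / (345.9e-9)
= 6.626e-34 / 3.4590e-07
= 1.9156e-27 kg*m/s

1.9156e-27


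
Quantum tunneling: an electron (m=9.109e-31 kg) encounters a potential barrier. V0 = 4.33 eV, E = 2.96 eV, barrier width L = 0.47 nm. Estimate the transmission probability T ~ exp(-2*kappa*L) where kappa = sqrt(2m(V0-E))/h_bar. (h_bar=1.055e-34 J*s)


V0 - E = 1.37 eV = 2.1947e-19 J
kappa = sqrt(2 * m * (V0-E)) / h_bar
= sqrt(2 * 9.109e-31 * 2.1947e-19) / 1.055e-34
= 5.9936e+09 /m
2*kappa*L = 2 * 5.9936e+09 * 0.47e-9
= 5.634
T = exp(-5.634) = 3.574229e-03

3.574229e-03


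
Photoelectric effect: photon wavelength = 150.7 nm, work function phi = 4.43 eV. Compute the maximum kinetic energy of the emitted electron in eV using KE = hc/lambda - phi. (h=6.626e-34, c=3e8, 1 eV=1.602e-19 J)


E_photon = hc / lambda
= (6.626e-34)(3e8) / (150.7e-9)
= 1.3190e-18 J
= 8.2337 eV
KE = E_photon - phi
= 8.2337 - 4.43
= 3.8037 eV

3.8037


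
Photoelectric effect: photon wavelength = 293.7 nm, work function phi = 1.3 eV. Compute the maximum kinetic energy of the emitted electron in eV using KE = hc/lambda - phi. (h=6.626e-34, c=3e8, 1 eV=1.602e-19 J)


E_photon = hc / lambda
= (6.626e-34)(3e8) / (293.7e-9)
= 6.7681e-19 J
= 4.2248 eV
KE = E_photon - phi
= 4.2248 - 1.3
= 2.9248 eV

2.9248


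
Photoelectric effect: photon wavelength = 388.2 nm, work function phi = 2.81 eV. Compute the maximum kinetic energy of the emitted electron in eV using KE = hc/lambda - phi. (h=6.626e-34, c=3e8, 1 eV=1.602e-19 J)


E_photon = hc / lambda
= (6.626e-34)(3e8) / (388.2e-9)
= 5.1206e-19 J
= 3.1964 eV
KE = E_photon - phi
= 3.1964 - 2.81
= 0.3864 eV

0.3864


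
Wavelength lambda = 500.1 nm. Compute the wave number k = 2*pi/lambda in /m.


k = 2 * pi / lambda
= 6.2832 / (500.1e-9)
= 6.2832 / 5.0010e-07
= 1.2564e+07 /m

1.2564e+07


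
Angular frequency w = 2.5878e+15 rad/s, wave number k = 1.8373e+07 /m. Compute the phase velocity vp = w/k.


vp = w / k
= 2.5878e+15 / 1.8373e+07
= 1.4085e+08 m/s

1.4085e+08


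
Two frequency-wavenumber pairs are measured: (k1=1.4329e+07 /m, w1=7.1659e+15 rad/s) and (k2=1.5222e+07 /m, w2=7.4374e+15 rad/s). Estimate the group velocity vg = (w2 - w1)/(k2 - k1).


vg = (w2 - w1) / (k2 - k1)
= (7.4374e+15 - 7.1659e+15) / (1.5222e+07 - 1.4329e+07)
= 2.7150e+14 / 8.9300e+05
= 3.0403e+08 m/s

3.0403e+08


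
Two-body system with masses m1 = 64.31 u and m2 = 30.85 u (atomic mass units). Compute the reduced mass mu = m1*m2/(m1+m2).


mu = m1 * m2 / (m1 + m2)
= 64.31 * 30.85 / (64.31 + 30.85)
= 1983.9635 / 95.16
= 20.8487 u

20.8487


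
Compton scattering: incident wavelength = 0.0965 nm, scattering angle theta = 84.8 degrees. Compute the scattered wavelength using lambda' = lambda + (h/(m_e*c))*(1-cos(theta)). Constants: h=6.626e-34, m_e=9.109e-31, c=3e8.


Compton wavelength: h/(m_e*c) = 2.4247e-12 m
d_lambda = 2.4247e-12 * (1 - cos(84.8 deg))
= 2.4247e-12 * 0.909367
= 2.2050e-12 m = 0.002205 nm
lambda' = 0.0965 + 0.002205
= 0.098705 nm

0.098705


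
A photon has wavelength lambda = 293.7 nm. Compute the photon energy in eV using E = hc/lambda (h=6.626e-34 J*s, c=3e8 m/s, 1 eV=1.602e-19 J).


E = hc / lambda
= (6.626e-34)(3e8) / (293.7e-9)
= 1.9878e-25 / 2.9370e-07
= 6.7681e-19 J
Converting to eV: 6.7681e-19 / 1.602e-19
= 4.2248 eV

4.2248


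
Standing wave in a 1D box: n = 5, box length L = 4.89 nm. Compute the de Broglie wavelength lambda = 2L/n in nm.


lambda = 2L / n
= 2 * 4.89 / 5
= 9.78 / 5
= 1.956 nm

1.956


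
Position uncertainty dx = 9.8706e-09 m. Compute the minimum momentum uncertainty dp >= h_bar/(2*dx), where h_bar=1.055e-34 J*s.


dp = h_bar / (2 * dx)
= 1.055e-34 / (2 * 9.8706e-09)
= 1.055e-34 / 1.9741e-08
= 5.3442e-27 kg*m/s

5.3442e-27


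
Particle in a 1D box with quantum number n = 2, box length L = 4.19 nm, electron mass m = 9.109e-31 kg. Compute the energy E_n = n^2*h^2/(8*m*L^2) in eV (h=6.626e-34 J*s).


E = n^2 * h^2 / (8 * m * L^2)
= 2^2 * (6.626e-34)^2 / (8 * 9.109e-31 * (4.19e-9)^2)
= 4 * 4.3904e-67 / (8 * 9.109e-31 * 1.7556e-17)
= 1.3727e-20 J
= 0.0857 eV

0.0857


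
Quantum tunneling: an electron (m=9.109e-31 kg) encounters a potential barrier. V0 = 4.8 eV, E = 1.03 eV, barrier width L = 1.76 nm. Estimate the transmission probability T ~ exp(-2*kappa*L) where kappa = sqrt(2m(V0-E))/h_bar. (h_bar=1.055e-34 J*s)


V0 - E = 3.77 eV = 6.0395e-19 J
kappa = sqrt(2 * m * (V0-E)) / h_bar
= sqrt(2 * 9.109e-31 * 6.0395e-19) / 1.055e-34
= 9.9426e+09 /m
2*kappa*L = 2 * 9.9426e+09 * 1.76e-9
= 34.9979
T = exp(-34.9979) = 6.318118e-16

6.318118e-16


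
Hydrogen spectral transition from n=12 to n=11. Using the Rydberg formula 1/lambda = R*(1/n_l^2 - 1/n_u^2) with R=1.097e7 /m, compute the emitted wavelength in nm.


1/lambda = R * (1/n_l^2 - 1/n_u^2)
= 1.097e7 * (1/11^2 - 1/12^2)
= 1.097e7 * (0.008264 - 0.006944)
= 1.097e7 * 0.00132
= 1.4481e+04 /m
lambda = 1 / 1.4481e+04 = 69057.905 nm

69057.905


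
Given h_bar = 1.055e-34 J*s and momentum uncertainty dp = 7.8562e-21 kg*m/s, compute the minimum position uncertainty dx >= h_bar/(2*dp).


dx = h_bar / (2 * dp)
= 1.055e-34 / (2 * 7.8562e-21)
= 1.055e-34 / 1.5712e-20
= 6.7144e-15 m

6.7144e-15


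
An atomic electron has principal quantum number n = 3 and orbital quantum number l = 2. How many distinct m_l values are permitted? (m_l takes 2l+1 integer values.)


m_l ranges from -l to +l in integer steps
So m_l goes from -2 to +2
Count = 2l + 1 = 2*2 + 1
= 5

5


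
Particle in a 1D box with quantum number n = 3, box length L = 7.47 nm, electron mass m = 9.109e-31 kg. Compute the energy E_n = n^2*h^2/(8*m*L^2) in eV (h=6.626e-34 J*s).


E = n^2 * h^2 / (8 * m * L^2)
= 3^2 * (6.626e-34)^2 / (8 * 9.109e-31 * (7.47e-9)^2)
= 9 * 4.3904e-67 / (8 * 9.109e-31 * 5.5801e-17)
= 9.7173e-21 J
= 0.0607 eV

0.0607


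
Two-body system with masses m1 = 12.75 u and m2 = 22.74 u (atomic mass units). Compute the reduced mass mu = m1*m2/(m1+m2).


mu = m1 * m2 / (m1 + m2)
= 12.75 * 22.74 / (12.75 + 22.74)
= 289.935 / 35.49
= 8.1695 u

8.1695


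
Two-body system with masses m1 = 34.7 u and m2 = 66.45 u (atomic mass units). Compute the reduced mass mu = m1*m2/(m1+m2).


mu = m1 * m2 / (m1 + m2)
= 34.7 * 66.45 / (34.7 + 66.45)
= 2305.815 / 101.15
= 22.796 u

22.796


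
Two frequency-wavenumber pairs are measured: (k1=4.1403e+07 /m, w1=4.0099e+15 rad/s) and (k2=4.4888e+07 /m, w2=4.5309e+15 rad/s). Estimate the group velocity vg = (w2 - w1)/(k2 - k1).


vg = (w2 - w1) / (k2 - k1)
= (4.5309e+15 - 4.0099e+15) / (4.4888e+07 - 4.1403e+07)
= 5.2100e+14 / 3.4850e+06
= 1.4950e+08 m/s

1.4950e+08


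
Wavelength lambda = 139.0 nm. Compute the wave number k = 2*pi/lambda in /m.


k = 2 * pi / lambda
= 6.2832 / (139.0e-9)
= 6.2832 / 1.3900e-07
= 4.5203e+07 /m

4.5203e+07


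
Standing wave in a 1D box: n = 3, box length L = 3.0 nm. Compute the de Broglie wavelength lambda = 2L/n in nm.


lambda = 2L / n
= 2 * 3.0 / 3
= 6.0 / 3
= 2.0 nm

2.0


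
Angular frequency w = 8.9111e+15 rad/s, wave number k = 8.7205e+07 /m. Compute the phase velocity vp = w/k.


vp = w / k
= 8.9111e+15 / 8.7205e+07
= 1.0219e+08 m/s

1.0219e+08


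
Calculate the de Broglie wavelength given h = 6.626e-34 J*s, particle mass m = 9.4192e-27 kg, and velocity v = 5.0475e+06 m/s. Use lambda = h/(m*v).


lambda = h / (m * v)
= 6.626e-34 / (9.4192e-27 * 5.0475e+06)
= 6.626e-34 / 4.7543e-20
= 1.3937e-14 m

1.3937e-14


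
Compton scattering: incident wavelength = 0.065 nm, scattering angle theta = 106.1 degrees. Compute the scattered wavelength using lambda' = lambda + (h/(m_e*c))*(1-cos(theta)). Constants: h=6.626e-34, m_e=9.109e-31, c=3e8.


Compton wavelength: h/(m_e*c) = 2.4247e-12 m
d_lambda = 2.4247e-12 * (1 - cos(106.1 deg))
= 2.4247e-12 * 1.277315
= 3.0971e-12 m = 0.003097 nm
lambda' = 0.065 + 0.003097
= 0.068097 nm

0.068097


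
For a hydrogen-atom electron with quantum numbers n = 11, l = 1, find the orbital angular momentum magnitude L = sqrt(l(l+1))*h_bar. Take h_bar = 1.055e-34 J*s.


L = sqrt(l*(l+1)) * h_bar
= sqrt(1 * 2) * 1.055e-34
= sqrt(2) * 1.055e-34
= 1.4142 * 1.055e-34
= 1.4920e-34 J*s

1.4920e-34


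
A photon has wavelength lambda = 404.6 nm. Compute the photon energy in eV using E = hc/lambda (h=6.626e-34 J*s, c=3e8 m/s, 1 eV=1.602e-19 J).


E = hc / lambda
= (6.626e-34)(3e8) / (404.6e-9)
= 1.9878e-25 / 4.0460e-07
= 4.9130e-19 J
Converting to eV: 4.9130e-19 / 1.602e-19
= 3.0668 eV

3.0668


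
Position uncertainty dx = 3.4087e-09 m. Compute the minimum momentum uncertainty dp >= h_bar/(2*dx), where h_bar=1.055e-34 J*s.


dp = h_bar / (2 * dx)
= 1.055e-34 / (2 * 3.4087e-09)
= 1.055e-34 / 6.8174e-09
= 1.5475e-26 kg*m/s

1.5475e-26


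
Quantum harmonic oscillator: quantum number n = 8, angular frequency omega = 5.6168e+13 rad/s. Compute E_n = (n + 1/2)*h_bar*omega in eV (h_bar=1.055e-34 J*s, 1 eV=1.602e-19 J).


E = (n + 1/2) * h_bar * omega
= (8 + 0.5) * 1.055e-34 * 5.6168e+13
= 8.5 * 5.9257e-21
= 5.0369e-20 J
= 0.3144 eV

0.3144


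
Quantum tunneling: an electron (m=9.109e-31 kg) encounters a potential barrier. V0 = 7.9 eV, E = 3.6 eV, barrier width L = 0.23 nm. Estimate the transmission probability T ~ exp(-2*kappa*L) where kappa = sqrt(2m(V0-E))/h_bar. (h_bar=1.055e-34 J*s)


V0 - E = 4.3 eV = 6.8886e-19 J
kappa = sqrt(2 * m * (V0-E)) / h_bar
= sqrt(2 * 9.109e-31 * 6.8886e-19) / 1.055e-34
= 1.0619e+10 /m
2*kappa*L = 2 * 1.0619e+10 * 0.23e-9
= 4.8845
T = exp(-4.8845) = 7.562811e-03

7.562811e-03


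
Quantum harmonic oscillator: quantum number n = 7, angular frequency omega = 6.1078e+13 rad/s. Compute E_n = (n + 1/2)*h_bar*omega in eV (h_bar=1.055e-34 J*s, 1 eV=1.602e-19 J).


E = (n + 1/2) * h_bar * omega
= (7 + 0.5) * 1.055e-34 * 6.1078e+13
= 7.5 * 6.4437e-21
= 4.8328e-20 J
= 0.3017 eV

0.3017


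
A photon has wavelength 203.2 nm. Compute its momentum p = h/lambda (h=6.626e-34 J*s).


p = h / lambda
= 6.626e-34 / (203.2e-9)
= 6.626e-34 / 2.0320e-07
= 3.2608e-27 kg*m/s

3.2608e-27


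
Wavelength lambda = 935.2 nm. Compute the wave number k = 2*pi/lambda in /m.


k = 2 * pi / lambda
= 6.2832 / (935.2e-9)
= 6.2832 / 9.3520e-07
= 6.7185e+06 /m

6.7185e+06


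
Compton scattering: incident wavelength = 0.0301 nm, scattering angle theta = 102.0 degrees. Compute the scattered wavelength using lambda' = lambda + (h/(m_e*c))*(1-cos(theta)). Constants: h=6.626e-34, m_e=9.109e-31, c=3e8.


Compton wavelength: h/(m_e*c) = 2.4247e-12 m
d_lambda = 2.4247e-12 * (1 - cos(102.0 deg))
= 2.4247e-12 * 1.207912
= 2.9288e-12 m = 0.002929 nm
lambda' = 0.0301 + 0.002929
= 0.033029 nm

0.033029


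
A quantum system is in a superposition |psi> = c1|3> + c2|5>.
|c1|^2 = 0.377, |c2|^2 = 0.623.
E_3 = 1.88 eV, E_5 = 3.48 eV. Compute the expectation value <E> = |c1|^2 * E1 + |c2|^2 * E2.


<E> = |c1|^2 * E1 + |c2|^2 * E2
= 0.377 * 1.88 + 0.623 * 3.48
= 0.7088 + 2.168
= 2.8768 eV

2.8768


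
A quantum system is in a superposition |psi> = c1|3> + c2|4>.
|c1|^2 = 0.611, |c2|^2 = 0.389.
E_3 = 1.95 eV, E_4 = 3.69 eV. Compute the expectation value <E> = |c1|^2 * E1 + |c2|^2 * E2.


<E> = |c1|^2 * E1 + |c2|^2 * E2
= 0.611 * 1.95 + 0.389 * 3.69
= 1.1914 + 1.4354
= 2.6269 eV

2.6269


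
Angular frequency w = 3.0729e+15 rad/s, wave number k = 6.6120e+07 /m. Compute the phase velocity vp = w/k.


vp = w / k
= 3.0729e+15 / 6.6120e+07
= 4.6475e+07 m/s

4.6475e+07


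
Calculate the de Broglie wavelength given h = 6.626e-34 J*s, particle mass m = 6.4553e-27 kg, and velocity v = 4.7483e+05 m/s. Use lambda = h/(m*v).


lambda = h / (m * v)
= 6.626e-34 / (6.4553e-27 * 4.7483e+05)
= 6.626e-34 / 3.0652e-21
= 2.1617e-13 m

2.1617e-13


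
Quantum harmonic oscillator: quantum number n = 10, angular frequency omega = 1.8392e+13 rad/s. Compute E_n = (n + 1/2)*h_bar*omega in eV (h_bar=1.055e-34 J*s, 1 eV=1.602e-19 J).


E = (n + 1/2) * h_bar * omega
= (10 + 0.5) * 1.055e-34 * 1.8392e+13
= 10.5 * 1.9404e-21
= 2.0374e-20 J
= 0.1272 eV

0.1272


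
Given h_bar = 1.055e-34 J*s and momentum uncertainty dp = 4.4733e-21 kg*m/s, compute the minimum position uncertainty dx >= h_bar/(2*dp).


dx = h_bar / (2 * dp)
= 1.055e-34 / (2 * 4.4733e-21)
= 1.055e-34 / 8.9466e-21
= 1.1792e-14 m

1.1792e-14


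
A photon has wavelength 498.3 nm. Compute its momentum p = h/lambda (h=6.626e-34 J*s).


p = h / lambda
= 6.626e-34 / (498.3e-9)
= 6.626e-34 / 4.9830e-07
= 1.3297e-27 kg*m/s

1.3297e-27


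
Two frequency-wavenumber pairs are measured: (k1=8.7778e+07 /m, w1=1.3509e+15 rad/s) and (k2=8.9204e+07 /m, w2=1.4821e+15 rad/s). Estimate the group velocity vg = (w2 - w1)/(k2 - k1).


vg = (w2 - w1) / (k2 - k1)
= (1.4821e+15 - 1.3509e+15) / (8.9204e+07 - 8.7778e+07)
= 1.3120e+14 / 1.4260e+06
= 9.2006e+07 m/s

9.2006e+07


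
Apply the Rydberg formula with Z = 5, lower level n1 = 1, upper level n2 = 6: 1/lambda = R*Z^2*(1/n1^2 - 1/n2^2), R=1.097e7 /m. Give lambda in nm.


1/lambda = R * Z^2 * (1/n1^2 - 1/n2^2)
= 1.097e7 * 5^2 * (1/1^2 - 1/6^2)
= 1.097e7 * 25 * (1.0 - 0.027778)
= 2.6663e+08 /m
lambda = 1 / 2.6663e+08
= 3.7505 nm

3.7505


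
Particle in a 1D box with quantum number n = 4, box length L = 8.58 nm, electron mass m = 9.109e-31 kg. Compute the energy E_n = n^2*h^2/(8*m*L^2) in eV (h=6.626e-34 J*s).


E = n^2 * h^2 / (8 * m * L^2)
= 4^2 * (6.626e-34)^2 / (8 * 9.109e-31 * (8.58e-9)^2)
= 16 * 4.3904e-67 / (8 * 9.109e-31 * 7.3616e-17)
= 1.3094e-20 J
= 0.0817 eV

0.0817


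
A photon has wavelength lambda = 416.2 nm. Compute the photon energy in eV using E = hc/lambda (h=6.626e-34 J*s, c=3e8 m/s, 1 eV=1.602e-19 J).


E = hc / lambda
= (6.626e-34)(3e8) / (416.2e-9)
= 1.9878e-25 / 4.1620e-07
= 4.7761e-19 J
Converting to eV: 4.7761e-19 / 1.602e-19
= 2.9813 eV

2.9813


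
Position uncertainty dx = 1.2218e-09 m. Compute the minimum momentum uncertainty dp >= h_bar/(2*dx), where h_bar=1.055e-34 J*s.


dp = h_bar / (2 * dx)
= 1.055e-34 / (2 * 1.2218e-09)
= 1.055e-34 / 2.4436e-09
= 4.3174e-26 kg*m/s

4.3174e-26


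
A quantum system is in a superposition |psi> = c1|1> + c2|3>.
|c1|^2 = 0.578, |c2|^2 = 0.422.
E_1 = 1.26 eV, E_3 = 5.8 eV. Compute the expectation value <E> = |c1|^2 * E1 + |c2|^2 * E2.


<E> = |c1|^2 * E1 + |c2|^2 * E2
= 0.578 * 1.26 + 0.422 * 5.8
= 0.7283 + 2.4476
= 3.1759 eV

3.1759


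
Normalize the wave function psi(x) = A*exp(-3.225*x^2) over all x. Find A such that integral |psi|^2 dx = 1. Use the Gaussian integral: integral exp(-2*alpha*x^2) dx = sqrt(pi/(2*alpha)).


integral |psi|^2 dx = A^2 * sqrt(pi/(2*alpha)) = 1
A^2 = sqrt(2*alpha/pi)
= sqrt(2 * 3.225 / pi)
= 1.432864
A = sqrt(1.432864)
= 1.197

1.197


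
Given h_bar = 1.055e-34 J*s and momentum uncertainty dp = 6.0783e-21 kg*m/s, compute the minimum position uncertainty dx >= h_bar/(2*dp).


dx = h_bar / (2 * dp)
= 1.055e-34 / (2 * 6.0783e-21)
= 1.055e-34 / 1.2157e-20
= 8.6784e-15 m

8.6784e-15


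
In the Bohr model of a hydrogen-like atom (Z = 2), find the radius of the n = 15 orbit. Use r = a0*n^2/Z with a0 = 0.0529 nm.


r = a0 * n^2 / Z
= 0.0529 * 15^2 / 2
= 0.0529 * 225 / 2
= 5.9512 nm

5.9512


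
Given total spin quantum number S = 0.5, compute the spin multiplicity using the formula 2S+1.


Spin multiplicity = 2S + 1
= 2 * 0.5 + 1
= 1.0 + 1
= 2

2
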